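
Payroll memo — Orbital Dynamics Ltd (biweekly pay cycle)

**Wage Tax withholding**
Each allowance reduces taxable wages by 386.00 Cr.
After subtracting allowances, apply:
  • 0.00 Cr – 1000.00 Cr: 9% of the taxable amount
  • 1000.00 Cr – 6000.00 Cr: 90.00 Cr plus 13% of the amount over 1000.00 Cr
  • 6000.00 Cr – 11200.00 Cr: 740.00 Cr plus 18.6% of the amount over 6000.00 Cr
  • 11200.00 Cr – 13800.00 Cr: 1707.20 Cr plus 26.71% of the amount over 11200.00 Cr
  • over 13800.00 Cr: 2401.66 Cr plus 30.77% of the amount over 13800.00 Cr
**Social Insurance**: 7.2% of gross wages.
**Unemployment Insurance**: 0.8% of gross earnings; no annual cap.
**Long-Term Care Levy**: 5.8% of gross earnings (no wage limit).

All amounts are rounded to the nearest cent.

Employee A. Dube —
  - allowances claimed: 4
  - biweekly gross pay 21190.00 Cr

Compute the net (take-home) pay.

Wage Tax: taxable = 21190.00 Cr − 4×386.00 Cr = 19646.00 Cr
  2401.66 Cr + 30.77% × (19646.00 Cr − 13800.00 Cr) = 2401.66 Cr + 30.77% × 5846.00 Cr = 4200.47 Cr
Social Insurance: 7.2% × 21190.00 Cr = 1525.68 Cr
Unemployment Insurance: 0.8% × 21190.00 Cr = 169.52 Cr
Long-Term Care Levy: 5.8% × 21190.00 Cr = 1229.02 Cr
Total withheld: 4200.47 Cr + 1525.68 Cr + 169.52 Cr + 1229.02 Cr = 7124.69 Cr
Net pay: 21190.00 Cr − 7124.69 Cr = 14065.31 Cr

14065.31 Cr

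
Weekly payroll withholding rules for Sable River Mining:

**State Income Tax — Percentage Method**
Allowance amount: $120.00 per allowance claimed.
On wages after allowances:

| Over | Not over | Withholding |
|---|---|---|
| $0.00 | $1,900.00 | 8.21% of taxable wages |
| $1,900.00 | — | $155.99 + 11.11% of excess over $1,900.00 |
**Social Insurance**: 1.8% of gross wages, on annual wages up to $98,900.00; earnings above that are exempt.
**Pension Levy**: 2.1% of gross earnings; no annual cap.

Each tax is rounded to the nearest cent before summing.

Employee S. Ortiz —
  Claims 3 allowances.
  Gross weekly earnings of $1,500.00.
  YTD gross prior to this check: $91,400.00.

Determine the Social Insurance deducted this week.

$27.00

Social Insurance: 1.8% × $1,500.00 = $27.00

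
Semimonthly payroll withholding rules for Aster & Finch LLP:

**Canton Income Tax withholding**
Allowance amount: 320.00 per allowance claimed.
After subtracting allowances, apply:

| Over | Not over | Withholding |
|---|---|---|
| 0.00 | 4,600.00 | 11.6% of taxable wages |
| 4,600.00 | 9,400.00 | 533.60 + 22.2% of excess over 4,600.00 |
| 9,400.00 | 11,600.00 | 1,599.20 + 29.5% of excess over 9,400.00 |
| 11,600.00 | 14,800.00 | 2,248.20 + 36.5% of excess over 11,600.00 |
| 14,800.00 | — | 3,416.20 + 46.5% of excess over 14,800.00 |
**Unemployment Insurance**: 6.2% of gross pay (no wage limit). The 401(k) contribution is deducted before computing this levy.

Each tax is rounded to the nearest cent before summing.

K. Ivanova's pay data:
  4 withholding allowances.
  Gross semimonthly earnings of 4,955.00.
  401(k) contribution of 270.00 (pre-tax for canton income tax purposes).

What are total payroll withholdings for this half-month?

Canton Income Tax: taxable = 4,955.00 − 270.00 − 4×320.00 = 3,405.00
  11.6% × 3,405.00 = 394.98
Unemployment Insurance: 6.2% × 4,685.00 = 290.47
Total: 394.98 + 290.47 = 685.45

685.45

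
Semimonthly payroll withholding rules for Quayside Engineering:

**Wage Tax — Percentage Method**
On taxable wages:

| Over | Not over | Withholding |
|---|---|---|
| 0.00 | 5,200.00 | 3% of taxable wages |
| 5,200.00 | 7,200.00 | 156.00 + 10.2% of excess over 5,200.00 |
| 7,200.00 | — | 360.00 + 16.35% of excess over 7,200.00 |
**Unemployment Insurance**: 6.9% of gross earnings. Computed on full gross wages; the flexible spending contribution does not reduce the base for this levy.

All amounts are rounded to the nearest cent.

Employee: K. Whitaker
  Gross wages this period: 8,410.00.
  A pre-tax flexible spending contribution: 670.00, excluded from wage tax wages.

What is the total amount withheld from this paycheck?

1,028.58

Wage Tax: taxable = 8,410.00 − 670.00 = 7,740.00
  360.00 + 16.35% × (7,740.00 − 7,200.00) = 360.00 + 16.35% × 540.00 = 448.29
Unemployment Insurance: 6.9% × 8,410.00 = 580.29
Total: 448.29 + 580.29 = 1,028.58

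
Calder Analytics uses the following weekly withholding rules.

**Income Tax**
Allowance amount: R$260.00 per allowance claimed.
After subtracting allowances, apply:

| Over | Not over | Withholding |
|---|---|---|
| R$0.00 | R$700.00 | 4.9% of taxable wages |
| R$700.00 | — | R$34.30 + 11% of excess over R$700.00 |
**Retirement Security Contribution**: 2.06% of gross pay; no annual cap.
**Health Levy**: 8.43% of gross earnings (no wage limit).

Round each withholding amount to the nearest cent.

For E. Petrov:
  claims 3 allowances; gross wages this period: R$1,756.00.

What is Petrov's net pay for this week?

Income Tax: taxable = R$1,756.00 − 3×R$260.00 = R$976.00
  R$34.30 + 11% × (R$976.00 − R$700.00) = R$34.30 + 11% × R$276.00 = R$64.66
Retirement Security Contribution: 2.06% × R$1,756.00 = R$36.17
Health Levy: 8.43% × R$1,756.00 = R$148.03
Total withheld: R$64.66 + R$36.17 + R$148.03 = R$248.86
Net pay: R$1,756.00 − R$248.86 = R$1,507.14

R$1,507.14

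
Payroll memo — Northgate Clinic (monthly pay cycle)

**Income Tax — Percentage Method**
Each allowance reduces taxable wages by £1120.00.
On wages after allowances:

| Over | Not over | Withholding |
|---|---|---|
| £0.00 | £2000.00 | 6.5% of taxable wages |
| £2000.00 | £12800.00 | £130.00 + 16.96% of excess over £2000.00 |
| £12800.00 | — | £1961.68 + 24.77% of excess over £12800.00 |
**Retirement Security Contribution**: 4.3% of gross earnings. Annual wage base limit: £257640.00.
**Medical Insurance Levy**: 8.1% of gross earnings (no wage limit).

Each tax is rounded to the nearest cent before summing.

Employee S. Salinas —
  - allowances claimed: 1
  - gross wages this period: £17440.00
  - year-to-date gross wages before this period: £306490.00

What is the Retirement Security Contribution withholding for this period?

£0.00

Retirement Security Contribution: YTD £306490.00 ≥ cap £257640.00 → £0.00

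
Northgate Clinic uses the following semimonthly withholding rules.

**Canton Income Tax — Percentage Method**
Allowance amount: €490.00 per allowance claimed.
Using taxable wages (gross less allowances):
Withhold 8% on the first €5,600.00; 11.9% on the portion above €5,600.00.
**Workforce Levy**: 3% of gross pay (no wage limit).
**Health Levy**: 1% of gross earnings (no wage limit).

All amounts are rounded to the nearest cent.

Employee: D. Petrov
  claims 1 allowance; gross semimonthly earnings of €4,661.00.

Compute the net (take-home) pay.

Canton Income Tax: taxable = €4,661.00 − 1×€490.00 = €4,171.00
  8% × €4,171.00 = €333.68
Workforce Levy: 3% × €4,661.00 = €139.83
Health Levy: 1% × €4,661.00 = €46.61
Total withheld: €333.68 + €139.83 + €46.61 = €520.12
Net pay: €4,661.00 − €520.12 = €4,140.88

€4,140.88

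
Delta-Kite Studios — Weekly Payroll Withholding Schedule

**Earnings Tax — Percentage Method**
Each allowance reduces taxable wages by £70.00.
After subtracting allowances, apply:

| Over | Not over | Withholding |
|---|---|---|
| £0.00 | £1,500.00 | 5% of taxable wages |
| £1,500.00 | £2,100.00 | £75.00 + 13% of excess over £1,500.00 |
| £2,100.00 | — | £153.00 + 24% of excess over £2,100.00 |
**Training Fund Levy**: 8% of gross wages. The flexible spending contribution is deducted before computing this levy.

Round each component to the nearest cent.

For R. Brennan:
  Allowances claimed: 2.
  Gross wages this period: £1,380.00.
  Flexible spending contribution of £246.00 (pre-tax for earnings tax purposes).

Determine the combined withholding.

£140.42

Earnings Tax: taxable = £1,380.00 − £246.00 − 2×£70.00 = £994.00
  5% × £994.00 = £49.70
Training Fund Levy: 8% × £1,134.00 = £90.72
Total: £49.70 + £90.72 = £140.42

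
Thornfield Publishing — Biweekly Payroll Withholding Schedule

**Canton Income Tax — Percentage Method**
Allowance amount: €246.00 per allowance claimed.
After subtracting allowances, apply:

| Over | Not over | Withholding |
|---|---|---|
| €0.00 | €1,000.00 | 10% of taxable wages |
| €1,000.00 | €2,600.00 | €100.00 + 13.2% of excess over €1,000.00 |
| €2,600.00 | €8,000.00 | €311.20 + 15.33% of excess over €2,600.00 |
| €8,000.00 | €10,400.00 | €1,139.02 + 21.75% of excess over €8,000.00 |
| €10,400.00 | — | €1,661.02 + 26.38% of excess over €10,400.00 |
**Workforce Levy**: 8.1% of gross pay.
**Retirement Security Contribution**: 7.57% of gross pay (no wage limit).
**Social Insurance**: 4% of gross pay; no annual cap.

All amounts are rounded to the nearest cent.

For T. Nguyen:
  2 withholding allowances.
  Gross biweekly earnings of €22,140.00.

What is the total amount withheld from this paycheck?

Canton Income Tax: taxable = €22,140.00 − 2×€246.00 = €21,648.00
  €1,661.02 + 26.38% × (€21,648.00 − €10,400.00) = €1,661.02 + 26.38% × €11,248.00 = €4,628.24
Workforce Levy: 8.1% × €22,140.00 = €1,793.34
Retirement Security Contribution: 7.57% × €22,140.00 = €1,676.00
Social Insurance: 4% × €22,140.00 = €885.60
Total: €4,628.24 + €1,793.34 + €1,676.00 + €885.60 = €8,983.18

€8,983.18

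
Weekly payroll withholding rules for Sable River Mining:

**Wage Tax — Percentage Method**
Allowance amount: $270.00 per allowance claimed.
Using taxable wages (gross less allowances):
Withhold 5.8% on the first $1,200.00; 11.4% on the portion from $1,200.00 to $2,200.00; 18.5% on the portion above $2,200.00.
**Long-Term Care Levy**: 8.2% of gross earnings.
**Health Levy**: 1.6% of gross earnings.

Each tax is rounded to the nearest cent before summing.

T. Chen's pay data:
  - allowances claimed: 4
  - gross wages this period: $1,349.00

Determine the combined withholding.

Wage Tax: taxable = $1,349.00 − 4×$270.00 = $269.00
  5.8% × $269.00 = $15.60
Long-Term Care Levy: 8.2% × $1,349.00 = $110.62
Health Levy: 1.6% × $1,349.00 = $21.58
Total: $15.60 + $110.62 + $21.58 = $147.80

$147.80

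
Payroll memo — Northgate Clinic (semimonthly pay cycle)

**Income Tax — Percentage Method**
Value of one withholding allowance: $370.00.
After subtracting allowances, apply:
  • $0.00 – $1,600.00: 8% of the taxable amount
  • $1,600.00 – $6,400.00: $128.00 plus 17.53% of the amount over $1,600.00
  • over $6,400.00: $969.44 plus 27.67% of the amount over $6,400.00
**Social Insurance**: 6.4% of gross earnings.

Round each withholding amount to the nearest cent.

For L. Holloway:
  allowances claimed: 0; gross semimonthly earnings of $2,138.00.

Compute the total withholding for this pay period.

Income Tax: taxable = $2,138.00
  $128.00 + 17.53% × ($2,138.00 − $1,600.00) = $128.00 + 17.53% × $538.00 = $222.31
Social Insurance: 6.4% × $2,138.00 = $136.83
Total: $222.31 + $136.83 = $359.14

$359.14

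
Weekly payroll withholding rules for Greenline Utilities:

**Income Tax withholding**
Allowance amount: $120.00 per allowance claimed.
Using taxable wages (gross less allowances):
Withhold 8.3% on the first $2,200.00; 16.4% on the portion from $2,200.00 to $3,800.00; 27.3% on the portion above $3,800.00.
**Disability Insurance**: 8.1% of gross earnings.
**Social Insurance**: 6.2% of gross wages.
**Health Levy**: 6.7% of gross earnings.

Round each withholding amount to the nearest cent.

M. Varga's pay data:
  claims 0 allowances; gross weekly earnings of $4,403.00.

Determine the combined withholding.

$1,534.25

Income Tax: taxable = $4,403.00
  $445.00 + 27.3% × ($4,403.00 − $3,800.00) = $445.00 + 27.3% × $603.00 = $609.62
Disability Insurance: 8.1% × $4,403.00 = $356.64
Social Insurance: 6.2% × $4,403.00 = $272.99
Health Levy: 6.7% × $4,403.00 = $295.00
Total: $609.62 + $356.64 + $272.99 + $295.00 = $1,534.25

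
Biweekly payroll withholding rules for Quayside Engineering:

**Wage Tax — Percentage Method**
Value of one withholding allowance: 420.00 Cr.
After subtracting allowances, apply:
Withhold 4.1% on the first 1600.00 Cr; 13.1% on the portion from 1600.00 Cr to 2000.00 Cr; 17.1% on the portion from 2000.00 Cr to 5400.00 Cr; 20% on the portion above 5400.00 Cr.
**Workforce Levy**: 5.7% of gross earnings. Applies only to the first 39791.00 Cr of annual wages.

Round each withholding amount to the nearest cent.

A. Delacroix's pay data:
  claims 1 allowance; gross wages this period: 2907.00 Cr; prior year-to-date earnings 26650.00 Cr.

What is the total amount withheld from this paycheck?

366.98 Cr

Wage Tax: taxable = 2907.00 Cr − 1×420.00 Cr = 2487.00 Cr
  118.00 Cr + 17.1% × (2487.00 Cr − 2000.00 Cr) = 118.00 Cr + 17.1% × 487.00 Cr = 201.28 Cr
Workforce Levy: 5.7% × 2907.00 Cr = 165.70 Cr
Total: 201.28 Cr + 165.70 Cr = 366.98 Cr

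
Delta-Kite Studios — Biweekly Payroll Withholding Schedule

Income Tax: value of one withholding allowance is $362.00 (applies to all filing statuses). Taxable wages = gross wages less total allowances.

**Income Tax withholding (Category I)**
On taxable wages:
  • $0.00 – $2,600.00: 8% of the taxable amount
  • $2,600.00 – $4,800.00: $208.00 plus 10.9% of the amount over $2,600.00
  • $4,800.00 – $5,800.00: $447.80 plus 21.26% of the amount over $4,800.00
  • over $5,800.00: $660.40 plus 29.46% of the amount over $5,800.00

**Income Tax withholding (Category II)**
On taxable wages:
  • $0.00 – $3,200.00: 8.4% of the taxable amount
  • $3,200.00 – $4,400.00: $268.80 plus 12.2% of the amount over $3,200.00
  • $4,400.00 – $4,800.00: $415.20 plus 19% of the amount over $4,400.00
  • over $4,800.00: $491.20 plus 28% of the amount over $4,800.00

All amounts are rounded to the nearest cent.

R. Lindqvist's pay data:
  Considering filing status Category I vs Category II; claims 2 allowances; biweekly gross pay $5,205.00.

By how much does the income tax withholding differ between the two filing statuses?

$17.56

Income Tax (Category I): taxable = $5,205.00 − 2×$362.00 = $4,481.00
  $208.00 + 10.9% × ($4,481.00 − $2,600.00) = $208.00 + 10.9% × $1,881.00 = $413.03
Income Tax (Category II): taxable = $5,205.00 − 2×$362.00 = $4,481.00
  $415.20 + 19% × ($4,481.00 − $4,400.00) = $415.20 + 19% × $81.00 = $430.59
Difference: |$413.03 − $430.59| = $17.56 (higher under Category II)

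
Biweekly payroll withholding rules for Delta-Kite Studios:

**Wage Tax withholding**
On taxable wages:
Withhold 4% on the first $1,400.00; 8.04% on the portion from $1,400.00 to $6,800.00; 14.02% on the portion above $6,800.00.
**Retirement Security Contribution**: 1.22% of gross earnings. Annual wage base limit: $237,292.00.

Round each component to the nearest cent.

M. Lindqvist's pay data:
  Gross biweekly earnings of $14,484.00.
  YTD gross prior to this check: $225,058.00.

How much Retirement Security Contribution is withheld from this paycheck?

$149.25

Retirement Security Contribution: cap $237,292.00 − YTD $225,058.00 = $12,234.00 subject; 1.22% × $12,234.00 = $149.25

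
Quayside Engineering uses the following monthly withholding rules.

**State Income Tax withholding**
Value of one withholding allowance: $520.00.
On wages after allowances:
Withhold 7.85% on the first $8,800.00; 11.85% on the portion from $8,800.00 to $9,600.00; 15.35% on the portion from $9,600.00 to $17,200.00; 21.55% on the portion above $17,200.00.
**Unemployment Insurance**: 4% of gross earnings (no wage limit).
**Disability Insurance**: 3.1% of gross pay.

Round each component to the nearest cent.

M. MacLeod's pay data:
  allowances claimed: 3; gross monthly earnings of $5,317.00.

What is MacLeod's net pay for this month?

$4,644.57

State Income Tax: taxable = $5,317.00 − 3×$520.00 = $3,757.00
  7.85% × $3,757.00 = $294.92
Unemployment Insurance: 4% × $5,317.00 = $212.68
Disability Insurance: 3.1% × $5,317.00 = $164.83
Total withheld: $294.92 + $212.68 + $164.83 = $672.43
Net pay: $5,317.00 − $672.43 = $4,644.57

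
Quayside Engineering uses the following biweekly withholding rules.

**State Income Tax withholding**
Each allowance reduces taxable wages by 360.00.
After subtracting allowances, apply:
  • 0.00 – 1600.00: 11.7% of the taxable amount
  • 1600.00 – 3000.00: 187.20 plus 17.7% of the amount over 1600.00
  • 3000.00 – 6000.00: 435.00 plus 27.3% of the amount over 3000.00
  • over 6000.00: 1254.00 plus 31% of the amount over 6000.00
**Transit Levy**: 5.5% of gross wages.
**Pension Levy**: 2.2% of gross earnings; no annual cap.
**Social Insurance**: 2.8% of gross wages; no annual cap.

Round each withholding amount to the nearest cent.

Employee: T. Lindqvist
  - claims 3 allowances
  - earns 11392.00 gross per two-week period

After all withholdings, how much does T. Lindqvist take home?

State Income Tax: taxable = 11392.00 − 3×360.00 = 10312.00
  1254.00 + 31% × (10312.00 − 6000.00) = 1254.00 + 31% × 4312.00 = 2590.72
Transit Levy: 5.5% × 11392.00 = 626.56
Pension Levy: 2.2% × 11392.00 = 250.62
Social Insurance: 2.8% × 11392.00 = 318.98
Total withheld: 2590.72 + 626.56 + 250.62 + 318.98 = 3786.88
Net pay: 11392.00 − 3786.88 = 7605.12

7605.12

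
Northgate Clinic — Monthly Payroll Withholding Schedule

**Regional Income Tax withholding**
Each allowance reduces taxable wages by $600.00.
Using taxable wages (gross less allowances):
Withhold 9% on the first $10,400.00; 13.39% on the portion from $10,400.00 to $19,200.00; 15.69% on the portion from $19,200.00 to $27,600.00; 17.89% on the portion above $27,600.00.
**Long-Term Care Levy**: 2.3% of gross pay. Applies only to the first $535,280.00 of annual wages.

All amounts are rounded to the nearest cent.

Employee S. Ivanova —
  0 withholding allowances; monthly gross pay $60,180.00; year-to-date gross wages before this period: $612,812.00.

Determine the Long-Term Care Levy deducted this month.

Long-Term Care Levy: YTD $612,812.00 ≥ cap $535,280.00 → $0.00

$0.00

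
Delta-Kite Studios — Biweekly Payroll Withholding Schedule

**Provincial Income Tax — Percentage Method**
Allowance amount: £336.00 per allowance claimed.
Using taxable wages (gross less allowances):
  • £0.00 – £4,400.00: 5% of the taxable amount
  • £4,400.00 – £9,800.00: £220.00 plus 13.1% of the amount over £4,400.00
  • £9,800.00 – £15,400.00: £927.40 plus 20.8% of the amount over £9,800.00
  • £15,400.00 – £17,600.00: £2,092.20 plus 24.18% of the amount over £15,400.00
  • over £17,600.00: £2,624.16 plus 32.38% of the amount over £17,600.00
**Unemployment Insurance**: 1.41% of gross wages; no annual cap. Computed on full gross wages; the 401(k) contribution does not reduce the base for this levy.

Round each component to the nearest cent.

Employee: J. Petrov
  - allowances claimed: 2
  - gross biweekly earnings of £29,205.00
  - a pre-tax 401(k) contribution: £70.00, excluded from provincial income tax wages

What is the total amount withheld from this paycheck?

£6,553.39

Provincial Income Tax: taxable = £29,205.00 − £70.00 − 2×£336.00 = £28,463.00
  £2,624.16 + 32.38% × (£28,463.00 − £17,600.00) = £2,624.16 + 32.38% × £10,863.00 = £6,141.60
Unemployment Insurance: 1.41% × £29,205.00 = £411.79
Total: £6,141.60 + £411.79 = £6,553.39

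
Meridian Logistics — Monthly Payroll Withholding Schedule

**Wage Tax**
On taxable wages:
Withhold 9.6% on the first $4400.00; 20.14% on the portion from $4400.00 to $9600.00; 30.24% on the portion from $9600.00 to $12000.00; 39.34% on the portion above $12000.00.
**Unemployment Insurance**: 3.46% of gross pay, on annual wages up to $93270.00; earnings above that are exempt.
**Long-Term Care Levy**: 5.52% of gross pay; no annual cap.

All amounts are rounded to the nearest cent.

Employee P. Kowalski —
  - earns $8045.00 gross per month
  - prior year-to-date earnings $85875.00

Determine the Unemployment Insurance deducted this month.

Unemployment Insurance: cap $93270.00 − YTD $85875.00 = $7395.00 subject; 3.46% × $7395.00 = $255.87

$255.87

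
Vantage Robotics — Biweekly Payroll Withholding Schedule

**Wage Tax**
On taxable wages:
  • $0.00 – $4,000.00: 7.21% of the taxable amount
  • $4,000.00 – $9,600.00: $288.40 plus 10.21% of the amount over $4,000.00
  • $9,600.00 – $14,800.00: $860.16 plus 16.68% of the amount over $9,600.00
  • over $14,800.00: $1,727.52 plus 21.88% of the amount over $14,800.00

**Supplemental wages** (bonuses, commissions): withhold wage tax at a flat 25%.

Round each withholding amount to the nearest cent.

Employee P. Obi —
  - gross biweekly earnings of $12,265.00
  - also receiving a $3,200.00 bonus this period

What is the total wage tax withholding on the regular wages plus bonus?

Wage Tax: taxable = $12,265.00
  $860.16 + 16.68% × ($12,265.00 − $9,600.00) = $860.16 + 16.68% × $2,665.00 = $1,304.68
Supplemental (25% flat on bonus): 25% × $3,200.00 = $800.00
Total wage tax: $1,304.68 + $800.00 = $2,104.68

$2,104.68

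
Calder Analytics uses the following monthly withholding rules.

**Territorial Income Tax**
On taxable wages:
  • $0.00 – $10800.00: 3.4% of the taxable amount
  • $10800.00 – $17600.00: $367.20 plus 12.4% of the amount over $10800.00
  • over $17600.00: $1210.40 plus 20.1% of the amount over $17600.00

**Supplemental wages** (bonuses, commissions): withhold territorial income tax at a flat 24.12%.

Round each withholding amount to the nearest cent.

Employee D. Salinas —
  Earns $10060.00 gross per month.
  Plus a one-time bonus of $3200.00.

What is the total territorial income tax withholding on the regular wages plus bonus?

$1113.88

Territorial Income Tax: taxable = $10060.00
  3.4% × $10060.00 = $342.04
Supplemental (24.12% flat on bonus): 24.12% × $3200.00 = $771.84
Total territorial income tax: $342.04 + $771.84 = $1113.88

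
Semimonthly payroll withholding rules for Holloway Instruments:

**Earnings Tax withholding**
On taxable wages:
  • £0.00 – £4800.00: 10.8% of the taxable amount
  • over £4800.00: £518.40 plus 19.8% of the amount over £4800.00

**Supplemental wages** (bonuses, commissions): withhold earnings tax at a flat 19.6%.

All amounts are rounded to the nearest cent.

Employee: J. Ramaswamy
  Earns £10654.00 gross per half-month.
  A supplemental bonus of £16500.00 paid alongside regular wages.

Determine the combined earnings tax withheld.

Earnings Tax: taxable = £10654.00
  £518.40 + 19.8% × (£10654.00 − £4800.00) = £518.40 + 19.8% × £5854.00 = £1677.49
Supplemental (19.6% flat on bonus): 19.6% × £16500.00 = £3234.00
Total earnings tax: £1677.49 + £3234.00 = £4911.49

£4911.49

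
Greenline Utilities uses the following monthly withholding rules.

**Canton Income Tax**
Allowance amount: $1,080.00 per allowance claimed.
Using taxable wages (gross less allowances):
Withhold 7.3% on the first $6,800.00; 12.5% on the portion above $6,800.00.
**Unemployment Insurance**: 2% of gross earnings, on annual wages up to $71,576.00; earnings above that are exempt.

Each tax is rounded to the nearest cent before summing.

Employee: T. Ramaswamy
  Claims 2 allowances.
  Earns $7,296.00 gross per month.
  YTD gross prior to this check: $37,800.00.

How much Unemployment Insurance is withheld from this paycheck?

Unemployment Insurance: 2% × $7,296.00 = $145.92

$145.92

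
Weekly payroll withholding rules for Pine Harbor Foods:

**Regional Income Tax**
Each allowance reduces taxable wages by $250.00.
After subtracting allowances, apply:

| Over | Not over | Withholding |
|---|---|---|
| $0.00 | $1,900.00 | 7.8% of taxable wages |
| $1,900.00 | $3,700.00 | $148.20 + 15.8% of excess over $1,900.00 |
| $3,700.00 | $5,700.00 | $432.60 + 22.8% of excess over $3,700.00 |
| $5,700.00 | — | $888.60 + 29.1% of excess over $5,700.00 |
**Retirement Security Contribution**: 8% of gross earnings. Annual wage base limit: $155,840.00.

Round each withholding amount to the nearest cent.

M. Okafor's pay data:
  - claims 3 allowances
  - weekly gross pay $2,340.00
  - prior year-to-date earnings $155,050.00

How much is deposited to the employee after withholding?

Regional Income Tax: taxable = $2,340.00 − 3×$250.00 = $1,590.00
  7.8% × $1,590.00 = $124.02
Retirement Security Contribution: cap $155,840.00 − YTD $155,050.00 = $790.00 subject; 8% × $790.00 = $63.20
Total withheld: $124.02 + $63.20 = $187.22
Net pay: $2,340.00 − $187.22 = $2,152.78

$2,152.78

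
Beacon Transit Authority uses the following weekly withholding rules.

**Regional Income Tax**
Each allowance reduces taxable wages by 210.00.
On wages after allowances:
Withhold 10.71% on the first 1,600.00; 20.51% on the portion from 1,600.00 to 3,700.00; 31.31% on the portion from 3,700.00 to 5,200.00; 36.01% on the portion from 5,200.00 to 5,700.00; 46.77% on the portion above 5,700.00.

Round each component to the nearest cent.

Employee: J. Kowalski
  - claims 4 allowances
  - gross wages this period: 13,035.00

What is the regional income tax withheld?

4,289.48

Regional Income Tax: taxable = 13,035.00 − 4×210.00 = 12,195.00
  1,251.77 + 46.77% × (12,195.00 − 5,700.00) = 1,251.77 + 46.77% × 6,495.00 = 4,289.48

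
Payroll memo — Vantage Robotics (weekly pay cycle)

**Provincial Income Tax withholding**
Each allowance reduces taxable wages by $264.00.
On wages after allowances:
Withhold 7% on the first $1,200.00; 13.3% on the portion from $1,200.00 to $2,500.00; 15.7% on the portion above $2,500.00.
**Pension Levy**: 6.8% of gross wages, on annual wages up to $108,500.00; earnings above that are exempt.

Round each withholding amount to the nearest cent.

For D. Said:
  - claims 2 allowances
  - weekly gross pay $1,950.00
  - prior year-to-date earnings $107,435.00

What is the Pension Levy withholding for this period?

Pension Levy: cap $108,500.00 − YTD $107,435.00 = $1,065.00 subject; 6.8% × $1,065.00 = $72.42

$72.42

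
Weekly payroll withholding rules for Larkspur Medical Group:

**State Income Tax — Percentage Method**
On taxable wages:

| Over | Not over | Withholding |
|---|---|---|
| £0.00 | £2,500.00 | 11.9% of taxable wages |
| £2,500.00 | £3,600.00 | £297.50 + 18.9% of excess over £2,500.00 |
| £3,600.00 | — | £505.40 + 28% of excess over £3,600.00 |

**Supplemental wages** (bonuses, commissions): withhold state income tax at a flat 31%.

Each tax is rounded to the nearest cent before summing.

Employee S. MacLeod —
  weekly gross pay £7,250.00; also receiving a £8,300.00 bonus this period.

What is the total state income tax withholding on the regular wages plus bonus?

State Income Tax: taxable = £7,250.00
  £505.40 + 28% × (£7,250.00 − £3,600.00) = £505.40 + 28% × £3,650.00 = £1,527.40
Supplemental (31% flat on bonus): 31% × £8,300.00 = £2,573.00
Total state income tax: £1,527.40 + £2,573.00 = £4,100.40

£4,100.40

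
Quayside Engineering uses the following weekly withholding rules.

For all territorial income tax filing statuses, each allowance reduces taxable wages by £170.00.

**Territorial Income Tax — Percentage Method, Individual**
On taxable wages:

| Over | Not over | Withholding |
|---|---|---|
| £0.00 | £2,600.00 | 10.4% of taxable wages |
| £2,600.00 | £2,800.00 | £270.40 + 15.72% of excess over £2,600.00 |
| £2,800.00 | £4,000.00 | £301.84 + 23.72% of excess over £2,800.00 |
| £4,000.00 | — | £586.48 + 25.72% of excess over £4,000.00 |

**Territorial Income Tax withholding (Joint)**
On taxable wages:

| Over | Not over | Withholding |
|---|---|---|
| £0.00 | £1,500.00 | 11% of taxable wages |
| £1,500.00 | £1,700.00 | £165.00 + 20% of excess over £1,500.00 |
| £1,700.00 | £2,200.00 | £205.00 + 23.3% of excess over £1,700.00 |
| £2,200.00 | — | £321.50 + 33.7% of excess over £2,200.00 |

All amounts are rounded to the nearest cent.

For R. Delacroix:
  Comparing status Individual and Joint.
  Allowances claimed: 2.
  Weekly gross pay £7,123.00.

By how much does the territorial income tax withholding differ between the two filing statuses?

£563.70

Territorial Income Tax (Individual): taxable = £7,123.00 − 2×£170.00 = £6,783.00
  £586.48 + 25.72% × (£6,783.00 − £4,000.00) = £586.48 + 25.72% × £2,783.00 = £1,302.27
Territorial Income Tax (Joint): taxable = £7,123.00 − 2×£170.00 = £6,783.00
  £321.50 + 33.7% × (£6,783.00 − £2,200.00) = £321.50 + 33.7% × £4,583.00 = £1,865.97
Difference: |£1,302.27 − £1,865.97| = £563.70 (higher under Joint)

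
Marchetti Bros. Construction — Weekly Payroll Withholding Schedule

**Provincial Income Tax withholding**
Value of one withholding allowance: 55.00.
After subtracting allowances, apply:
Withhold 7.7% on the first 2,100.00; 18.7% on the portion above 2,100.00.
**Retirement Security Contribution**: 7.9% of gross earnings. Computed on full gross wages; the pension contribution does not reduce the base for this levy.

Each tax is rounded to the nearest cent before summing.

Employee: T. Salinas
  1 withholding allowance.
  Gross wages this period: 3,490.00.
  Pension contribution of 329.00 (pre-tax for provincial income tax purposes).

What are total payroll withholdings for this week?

Provincial Income Tax: taxable = 3,490.00 − 329.00 − 1×55.00 = 3,106.00
  161.70 + 18.7% × (3,106.00 − 2,100.00) = 161.70 + 18.7% × 1,006.00 = 349.82
Retirement Security Contribution: 7.9% × 3,490.00 = 275.71
Total: 349.82 + 275.71 = 625.53

625.53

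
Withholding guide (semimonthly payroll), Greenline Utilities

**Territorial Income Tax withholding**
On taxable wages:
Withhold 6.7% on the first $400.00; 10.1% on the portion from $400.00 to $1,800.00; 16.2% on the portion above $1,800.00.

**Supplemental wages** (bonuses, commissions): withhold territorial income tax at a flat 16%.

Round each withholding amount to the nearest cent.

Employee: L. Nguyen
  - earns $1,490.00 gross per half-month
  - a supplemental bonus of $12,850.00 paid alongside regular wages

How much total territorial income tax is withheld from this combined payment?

Territorial Income Tax: taxable = $1,490.00
  $26.80 + 10.1% × ($1,490.00 − $400.00) = $26.80 + 10.1% × $1,090.00 = $136.89
Supplemental (16% flat on bonus): 16% × $12,850.00 = $2,056.00
Total territorial income tax: $136.89 + $2,056.00 = $2,192.89

$2,192.89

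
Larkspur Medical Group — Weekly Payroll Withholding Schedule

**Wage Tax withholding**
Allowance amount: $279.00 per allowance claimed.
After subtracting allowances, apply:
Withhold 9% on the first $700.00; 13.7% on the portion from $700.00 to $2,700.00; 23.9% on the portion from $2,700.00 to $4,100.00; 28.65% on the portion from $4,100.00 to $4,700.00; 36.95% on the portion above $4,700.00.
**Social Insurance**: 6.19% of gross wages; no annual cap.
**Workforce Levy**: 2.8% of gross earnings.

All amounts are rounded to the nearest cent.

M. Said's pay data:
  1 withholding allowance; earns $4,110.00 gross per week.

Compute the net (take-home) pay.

Wage Tax: taxable = $4,110.00 − 1×$279.00 = $3,831.00
  $337.00 + 23.9% × ($3,831.00 − $2,700.00) = $337.00 + 23.9% × $1,131.00 = $607.31
Social Insurance: 6.19% × $4,110.00 = $254.41
Workforce Levy: 2.8% × $4,110.00 = $115.08
Total withheld: $607.31 + $254.41 + $115.08 = $976.80
Net pay: $4,110.00 − $976.80 = $3,133.20

$3,133.20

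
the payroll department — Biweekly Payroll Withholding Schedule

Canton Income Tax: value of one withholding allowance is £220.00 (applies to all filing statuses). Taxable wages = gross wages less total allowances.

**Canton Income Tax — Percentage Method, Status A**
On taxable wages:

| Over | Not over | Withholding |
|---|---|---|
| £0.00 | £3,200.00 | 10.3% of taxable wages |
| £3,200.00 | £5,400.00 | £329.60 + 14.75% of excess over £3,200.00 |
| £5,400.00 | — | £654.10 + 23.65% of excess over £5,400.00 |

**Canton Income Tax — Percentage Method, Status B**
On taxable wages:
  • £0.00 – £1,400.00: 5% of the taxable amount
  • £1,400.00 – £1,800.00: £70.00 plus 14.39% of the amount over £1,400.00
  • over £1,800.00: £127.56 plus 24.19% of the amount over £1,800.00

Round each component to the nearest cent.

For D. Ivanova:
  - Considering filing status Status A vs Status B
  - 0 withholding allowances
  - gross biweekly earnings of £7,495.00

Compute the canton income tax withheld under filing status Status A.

Canton Income Tax (Status A): taxable = £7,495.00
  £654.10 + 23.65% × (£7,495.00 − £5,400.00) = £654.10 + 23.65% × £2,095.00 = £1,149.57

£1,149.57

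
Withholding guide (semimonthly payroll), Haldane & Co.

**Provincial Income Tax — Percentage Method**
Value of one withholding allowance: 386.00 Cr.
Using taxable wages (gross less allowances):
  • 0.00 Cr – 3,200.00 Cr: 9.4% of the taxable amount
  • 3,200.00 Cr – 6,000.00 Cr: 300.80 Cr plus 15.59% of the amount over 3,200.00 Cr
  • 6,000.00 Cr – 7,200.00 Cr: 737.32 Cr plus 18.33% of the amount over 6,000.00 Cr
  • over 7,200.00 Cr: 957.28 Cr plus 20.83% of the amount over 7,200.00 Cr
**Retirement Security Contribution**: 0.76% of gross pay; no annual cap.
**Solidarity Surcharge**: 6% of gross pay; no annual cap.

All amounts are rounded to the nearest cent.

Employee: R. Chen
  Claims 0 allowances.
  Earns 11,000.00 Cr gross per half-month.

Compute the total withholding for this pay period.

Provincial Income Tax: taxable = 11,000.00 Cr
  957.28 Cr + 20.83% × (11,000.00 Cr − 7,200.00 Cr) = 957.28 Cr + 20.83% × 3,800.00 Cr = 1,748.82 Cr
Retirement Security Contribution: 0.76% × 11,000.00 Cr = 83.60 Cr
Solidarity Surcharge: 6% × 11,000.00 Cr = 660.00 Cr
Total: 1,748.82 Cr + 83.60 Cr + 660.00 Cr = 2,492.42 Cr

2,492.42 Cr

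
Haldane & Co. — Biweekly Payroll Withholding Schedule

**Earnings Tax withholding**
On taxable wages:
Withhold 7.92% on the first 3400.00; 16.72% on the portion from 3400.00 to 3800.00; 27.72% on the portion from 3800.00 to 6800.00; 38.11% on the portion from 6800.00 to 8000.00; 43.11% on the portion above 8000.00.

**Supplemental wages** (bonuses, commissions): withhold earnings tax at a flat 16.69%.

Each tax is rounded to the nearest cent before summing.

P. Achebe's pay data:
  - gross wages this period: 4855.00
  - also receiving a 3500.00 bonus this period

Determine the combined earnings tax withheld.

1212.76

Earnings Tax: taxable = 4855.00
  336.16 + 27.72% × (4855.00 − 3800.00) = 336.16 + 27.72% × 1055.00 = 628.61
Supplemental (16.69% flat on bonus): 16.69% × 3500.00 = 584.15
Total earnings tax: 628.61 + 584.15 = 1212.76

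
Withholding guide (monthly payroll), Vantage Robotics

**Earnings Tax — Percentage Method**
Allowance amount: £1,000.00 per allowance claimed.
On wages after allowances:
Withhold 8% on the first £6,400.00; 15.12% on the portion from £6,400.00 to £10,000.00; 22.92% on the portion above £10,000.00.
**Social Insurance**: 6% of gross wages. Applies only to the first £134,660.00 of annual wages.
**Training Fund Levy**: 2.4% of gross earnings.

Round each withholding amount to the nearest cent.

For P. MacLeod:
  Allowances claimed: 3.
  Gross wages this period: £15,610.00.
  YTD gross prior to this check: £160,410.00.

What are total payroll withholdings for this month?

Earnings Tax: taxable = £15,610.00 − 3×£1,000.00 = £12,610.00
  £1,056.32 + 22.92% × (£12,610.00 − £10,000.00) = £1,056.32 + 22.92% × £2,610.00 = £1,654.53
Social Insurance: YTD £160,410.00 ≥ cap £134,660.00 → £0.00
Training Fund Levy: 2.4% × £15,610.00 = £374.64
Total: £1,654.53 + £0.00 + £374.64 = £2,029.17

£2,029.17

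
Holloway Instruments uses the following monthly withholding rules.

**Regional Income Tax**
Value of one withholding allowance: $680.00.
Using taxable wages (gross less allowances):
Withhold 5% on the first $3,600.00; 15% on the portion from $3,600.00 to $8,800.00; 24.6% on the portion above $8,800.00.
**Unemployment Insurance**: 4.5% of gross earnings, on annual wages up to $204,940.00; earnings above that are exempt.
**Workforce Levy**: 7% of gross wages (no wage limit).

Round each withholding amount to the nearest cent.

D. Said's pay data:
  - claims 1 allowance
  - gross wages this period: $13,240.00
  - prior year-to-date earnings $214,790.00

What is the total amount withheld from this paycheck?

Regional Income Tax: taxable = $13,240.00 − 1×$680.00 = $12,560.00
  $960.00 + 24.6% × ($12,560.00 − $8,800.00) = $960.00 + 24.6% × $3,760.00 = $1,884.96
Unemployment Insurance: YTD $214,790.00 ≥ cap $204,940.00 → $0.00
Workforce Levy: 7% × $13,240.00 = $926.80
Total: $1,884.96 + $0.00 + $926.80 = $2,811.76

$2,811.76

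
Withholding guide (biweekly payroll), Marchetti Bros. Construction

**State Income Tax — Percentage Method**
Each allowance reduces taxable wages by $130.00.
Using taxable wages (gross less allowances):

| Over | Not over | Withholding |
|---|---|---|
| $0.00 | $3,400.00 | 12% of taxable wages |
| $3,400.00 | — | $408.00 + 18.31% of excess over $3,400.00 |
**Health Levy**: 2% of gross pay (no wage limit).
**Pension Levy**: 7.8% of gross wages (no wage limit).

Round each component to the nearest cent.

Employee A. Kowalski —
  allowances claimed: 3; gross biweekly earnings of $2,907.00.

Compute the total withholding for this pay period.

$586.93

State Income Tax: taxable = $2,907.00 − 3×$130.00 = $2,517.00
  12% × $2,517.00 = $302.04
Health Levy: 2% × $2,907.00 = $58.14
Pension Levy: 7.8% × $2,907.00 = $226.75
Total: $302.04 + $58.14 + $226.75 = $586.93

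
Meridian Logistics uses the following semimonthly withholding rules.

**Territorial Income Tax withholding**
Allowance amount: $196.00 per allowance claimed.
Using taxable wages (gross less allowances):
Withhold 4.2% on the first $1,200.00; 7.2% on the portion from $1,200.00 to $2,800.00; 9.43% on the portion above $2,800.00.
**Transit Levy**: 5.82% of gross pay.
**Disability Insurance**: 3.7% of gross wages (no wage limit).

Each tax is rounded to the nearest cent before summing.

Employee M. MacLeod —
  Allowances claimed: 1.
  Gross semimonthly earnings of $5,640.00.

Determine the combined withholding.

Territorial Income Tax: taxable = $5,640.00 − 1×$196.00 = $5,444.00
  $165.60 + 9.43% × ($5,444.00 − $2,800.00) = $165.60 + 9.43% × $2,644.00 = $414.93
Transit Levy: 5.82% × $5,640.00 = $328.25
Disability Insurance: 3.7% × $5,640.00 = $208.68
Total: $414.93 + $328.25 + $208.68 = $951.86

$951.86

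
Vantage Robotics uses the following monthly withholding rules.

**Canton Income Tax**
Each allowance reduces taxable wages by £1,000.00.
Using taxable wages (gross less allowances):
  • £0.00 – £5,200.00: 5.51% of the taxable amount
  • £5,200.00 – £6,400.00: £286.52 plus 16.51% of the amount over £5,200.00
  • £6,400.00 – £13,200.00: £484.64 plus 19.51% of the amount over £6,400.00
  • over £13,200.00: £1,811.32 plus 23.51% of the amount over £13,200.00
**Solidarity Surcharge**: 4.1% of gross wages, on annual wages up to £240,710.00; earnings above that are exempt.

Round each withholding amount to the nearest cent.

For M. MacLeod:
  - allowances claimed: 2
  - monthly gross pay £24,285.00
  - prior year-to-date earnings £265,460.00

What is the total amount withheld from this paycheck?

£3,947.20

Canton Income Tax: taxable = £24,285.00 − 2×£1,000.00 = £22,285.00
  £1,811.32 + 23.51% × (£22,285.00 − £13,200.00) = £1,811.32 + 23.51% × £9,085.00 = £3,947.20
Solidarity Surcharge: YTD £265,460.00 ≥ cap £240,710.00 → £0.00
Total: £3,947.20 + £0.00 = £3,947.20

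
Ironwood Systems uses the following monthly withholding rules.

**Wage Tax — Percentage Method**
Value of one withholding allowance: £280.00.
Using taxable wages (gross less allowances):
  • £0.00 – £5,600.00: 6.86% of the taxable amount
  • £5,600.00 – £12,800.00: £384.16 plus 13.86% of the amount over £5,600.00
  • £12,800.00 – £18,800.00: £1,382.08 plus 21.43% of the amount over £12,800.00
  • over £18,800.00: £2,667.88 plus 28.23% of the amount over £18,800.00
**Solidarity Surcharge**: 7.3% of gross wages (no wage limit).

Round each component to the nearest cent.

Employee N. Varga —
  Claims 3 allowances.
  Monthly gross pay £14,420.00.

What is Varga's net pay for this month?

£11,818.11

Wage Tax: taxable = £14,420.00 − 3×£280.00 = £13,580.00
  £1,382.08 + 21.43% × (£13,580.00 − £12,800.00) = £1,382.08 + 21.43% × £780.00 = £1,549.23
Solidarity Surcharge: 7.3% × £14,420.00 = £1,052.66
Total withheld: £1,549.23 + £1,052.66 = £2,601.89
Net pay: £14,420.00 − £2,601.89 = £11,818.11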